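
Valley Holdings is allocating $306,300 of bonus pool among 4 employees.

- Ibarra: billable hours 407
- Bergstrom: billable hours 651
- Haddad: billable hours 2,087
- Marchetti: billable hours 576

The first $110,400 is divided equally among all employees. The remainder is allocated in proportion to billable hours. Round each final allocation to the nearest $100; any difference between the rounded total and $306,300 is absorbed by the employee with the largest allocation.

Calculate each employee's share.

$110,400 shared equally gives $27,600 per employee.
Remainder $195,900 by billable hours (total 3,721): Ibarra 21,427.39 → $21,400; Bergstrom 34,273.29 → $34,300; Haddad 109,874.58 → $109,900; Marchetti 30,324.75 → $30,300.
Totals: Ibarra $27,600 + $21,400 = $49,000; Bergstrom $27,600 + $34,300 = $61,900; Haddad $27,600 + $109,900 = $137,500; Marchetti $27,600 + $30,300 = $57,900.

Ibarra: $49,000 | Bergstrom: $61,900 | Haddad: $137,500 | Marchetti: $57,900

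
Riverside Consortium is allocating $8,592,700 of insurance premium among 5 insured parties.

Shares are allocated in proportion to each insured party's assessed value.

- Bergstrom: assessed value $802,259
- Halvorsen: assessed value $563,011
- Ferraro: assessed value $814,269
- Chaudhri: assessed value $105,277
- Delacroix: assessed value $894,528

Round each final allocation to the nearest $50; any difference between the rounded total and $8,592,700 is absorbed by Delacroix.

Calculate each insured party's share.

Total assessed value = 3,179,344.
Unrounded shares: Bergstrom 802,259/3,179,344 × $8,592,700 = 2,168,236.88; Halvorsen 563,011/3,179,344 × $8,592,700 = 1,521,629.81; Ferraro 814,269/3,179,344 × $8,592,700 = 2,200,695.88; Chaudhri 105,277/3,179,344 × $8,592,700 = 284,528.41; Delacroix 894,528/3,179,344 × $8,592,700 = 2,417,609.02.
At nearest $50: Bergstrom $2,168,250; Halvorsen $1,521,650; Ferraro $2,200,700; Chaudhri $284,550; Delacroix $2,417,600. Sum = $8,592,750.
Difference $8,592,700 − $8,592,750 = −$50 applied to Delacroix: Delacroix becomes $2,417,550.

Bergstrom: $2,168,250 | Halvorsen: $1,521,650 | Ferraro: $2,200,700 | Chaudhri: $284,550 | Delacroix: $2,417,550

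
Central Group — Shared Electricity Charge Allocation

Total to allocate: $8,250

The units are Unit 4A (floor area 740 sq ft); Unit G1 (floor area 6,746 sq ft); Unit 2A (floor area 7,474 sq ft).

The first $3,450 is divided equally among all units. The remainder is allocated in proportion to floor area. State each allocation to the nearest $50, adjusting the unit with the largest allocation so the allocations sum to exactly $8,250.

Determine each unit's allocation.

$3,450 shared equally gives $1,150 per unit.
Remainder $4,800 by floor area (total 14,960): Unit 4A 237.43 → $250; Unit G1 2,164.49 → $2,150; Unit 2A 2,398.07 → $2,400.
Totals: Unit 4A $1,150 + $250 = $1,400; Unit G1 $1,150 + $2,150 = $3,300; Unit 2A $1,150 + $2,400 = $3,550.

Unit 4A: $1,400 | Unit G1: $3,300 | Unit 2A: $3,550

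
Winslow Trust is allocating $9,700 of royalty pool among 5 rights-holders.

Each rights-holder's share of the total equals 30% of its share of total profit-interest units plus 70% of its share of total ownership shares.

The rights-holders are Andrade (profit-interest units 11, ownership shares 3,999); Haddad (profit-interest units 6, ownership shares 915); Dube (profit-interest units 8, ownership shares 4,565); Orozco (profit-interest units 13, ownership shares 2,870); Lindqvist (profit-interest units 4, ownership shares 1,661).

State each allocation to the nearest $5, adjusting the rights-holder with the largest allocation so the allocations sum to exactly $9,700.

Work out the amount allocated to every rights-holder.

Totals — profit-interest units 42, ownership shares 14,010.
Blended shares (30% profit-interest units + 70% ownership shares): Andrade 0.2784; Haddad 0.0886; Dube 0.2852; Orozco 0.2363; Lindqvist 0.1116.
Unrounded shares: Andrade 2,700.27; Haddad 859.17; Dube 2,766.73; Orozco 2,291.67; Lindqvist 1,082.15.
Rounded to nearest $5: Andrade $2,700; Haddad $860; Dube $2,765; Orozco $2,290; Lindqvist $1,080. Sum = $9,695.
Difference $9,700 − $9,695 = +$5 applied to largest allocation (Dube): Dube becomes $2,770.

Andrade: $2,700 | Haddad: $860 | Dube: $2,770 | Orozco: $2,290 | Lindqvist: $1,080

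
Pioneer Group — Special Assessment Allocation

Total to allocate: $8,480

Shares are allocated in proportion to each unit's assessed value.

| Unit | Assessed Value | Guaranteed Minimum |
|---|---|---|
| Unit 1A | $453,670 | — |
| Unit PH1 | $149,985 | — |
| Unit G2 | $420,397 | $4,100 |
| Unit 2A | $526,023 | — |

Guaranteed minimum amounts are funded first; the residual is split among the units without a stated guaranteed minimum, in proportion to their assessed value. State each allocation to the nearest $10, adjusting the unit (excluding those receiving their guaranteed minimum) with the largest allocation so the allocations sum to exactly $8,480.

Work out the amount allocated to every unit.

Fund the minimums — Unit G2 $4,100. Balance $4,380.
Balance split over remaining assessed value 1,129,678: Unit 1A 1,758.97 → $1,760; Unit PH1 581.52 → $580; Unit 2A 2,039.50 → $2,040.

Unit 1A: $1,760; Unit PH1: $580; Unit G2: $4,100; Unit 2A: $2,040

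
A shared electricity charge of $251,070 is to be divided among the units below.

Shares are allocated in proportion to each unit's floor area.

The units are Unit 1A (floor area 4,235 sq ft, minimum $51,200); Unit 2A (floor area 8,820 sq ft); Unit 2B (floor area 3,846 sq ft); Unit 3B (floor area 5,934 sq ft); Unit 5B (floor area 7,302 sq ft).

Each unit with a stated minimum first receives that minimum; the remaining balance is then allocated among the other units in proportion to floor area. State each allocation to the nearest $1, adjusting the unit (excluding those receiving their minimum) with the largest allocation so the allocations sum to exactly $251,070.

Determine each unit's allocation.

Unit 1A: $51,200 | Unit 2A: $68,059 | Unit 2B: $29,677 | Unit 3B: $45,789 | Unit 5B: $56,345

Guaranteed amounts: Unit 1A $51,200. Balance $199,870.
Balance split over remaining floor area 25,902: Unit 2A 68,058.58 → $68,059; Unit 2B 29,677.25 → $29,677; Unit 3B 45,789.07 → $45,789; Unit 5B 56,345.10 → $56,345.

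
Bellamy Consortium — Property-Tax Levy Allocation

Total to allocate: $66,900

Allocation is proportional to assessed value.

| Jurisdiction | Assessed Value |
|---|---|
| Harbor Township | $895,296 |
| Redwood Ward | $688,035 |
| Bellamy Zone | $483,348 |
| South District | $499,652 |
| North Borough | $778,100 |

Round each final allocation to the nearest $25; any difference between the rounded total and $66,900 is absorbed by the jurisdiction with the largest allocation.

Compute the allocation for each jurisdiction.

Harbor Township: $17,875; Redwood Ward: $13,775; Bellamy Zone: $9,675; South District: $10,000; North Borough: $15,575

Sum of assessed value: 3,344,431.
Unrounded shares: Harbor Township 895,296/3,344,431 × $66,900 = 17,908.97; Redwood Ward 688,035/3,344,431 × $66,900 = 13,763.04; Bellamy Zone 483,348/3,344,431 × $66,900 = 9,668.60; South District 499,652/3,344,431 × $66,900 = 9,994.74; North Borough 778,100/3,344,431 × $66,900 = 15,564.65.
At nearest $25: Harbor Township $17,900; Redwood Ward $13,775; Bellamy Zone $9,675; South District $10,000; North Borough $15,575. Sum = $66,925.
Difference $66,900 − $66,925 = −$25 applied to largest allocation (Harbor Township): Harbor Township becomes $17,875.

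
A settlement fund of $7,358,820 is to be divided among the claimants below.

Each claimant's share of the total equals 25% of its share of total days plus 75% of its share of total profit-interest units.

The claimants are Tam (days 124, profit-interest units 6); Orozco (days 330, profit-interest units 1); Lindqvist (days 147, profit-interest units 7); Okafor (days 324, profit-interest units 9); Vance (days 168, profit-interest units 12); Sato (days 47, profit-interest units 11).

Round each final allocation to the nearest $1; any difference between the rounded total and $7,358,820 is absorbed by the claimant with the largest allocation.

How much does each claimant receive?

Days total 1,140; profit-interest units total 46.
Combined weights (25% days + 75% profit-interest units): Tam 0.1250; Orozco 0.0887; Lindqvist 0.1464; Okafor 0.2178; Vance 0.2325; Sato 0.1897.
Raw shares: Tam 919,992.83; Orozco 652,526.95; Lindqvist 1,077,090.44; Okafor 1,602,690.37; Vance 1,710,883.55; Sato 1,395,635.86.
At nearest $1: Tam $919,993; Orozco $652,527; Lindqvist $1,077,090; Okafor $1,602,690; Vance $1,710,884; Sato $1,395,636. Sum = $7,358,820.
No rounding difference to absorb.

Tam: $919,993 · Orozco: $652,527 · Lindqvist: $1,077,090 · Okafor: $1,602,690 · Vance: $1,710,884 · Sato: $1,395,636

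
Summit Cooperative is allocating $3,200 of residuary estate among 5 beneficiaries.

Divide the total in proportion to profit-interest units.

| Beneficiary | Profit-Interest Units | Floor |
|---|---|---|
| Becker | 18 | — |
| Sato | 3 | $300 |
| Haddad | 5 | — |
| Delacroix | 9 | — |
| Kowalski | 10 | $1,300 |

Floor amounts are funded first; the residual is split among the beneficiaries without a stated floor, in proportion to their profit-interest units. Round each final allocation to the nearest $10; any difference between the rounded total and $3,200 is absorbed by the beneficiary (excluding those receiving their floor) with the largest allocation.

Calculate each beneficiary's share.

Becker: $900; Sato: $300; Haddad: $250; Delacroix: $450; Kowalski: $1,300

Guaranteed amounts: Sato $300; Kowalski $1,300. Balance $1,600.
Balance split over remaining profit-interest units 32: Becker 900.00 → $900; Haddad 250.00 → $250; Delacroix 450.00 → $450.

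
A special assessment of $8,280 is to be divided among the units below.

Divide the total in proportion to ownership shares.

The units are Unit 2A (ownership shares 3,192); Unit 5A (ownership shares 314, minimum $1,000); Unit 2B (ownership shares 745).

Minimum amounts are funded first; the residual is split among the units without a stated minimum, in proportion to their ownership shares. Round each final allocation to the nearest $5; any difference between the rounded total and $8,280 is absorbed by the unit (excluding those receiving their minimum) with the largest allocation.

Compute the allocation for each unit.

Guaranteed amounts: Unit 5A $1,000. Residual $7,280.
Residual split over remaining ownership shares 3,937: Unit 2A 5,902.40 → $5,900; Unit 2B 1,377.60 → $1,380.

Unit 2A: $5,900 | Unit 5A: $1,000 | Unit 2B: $1,380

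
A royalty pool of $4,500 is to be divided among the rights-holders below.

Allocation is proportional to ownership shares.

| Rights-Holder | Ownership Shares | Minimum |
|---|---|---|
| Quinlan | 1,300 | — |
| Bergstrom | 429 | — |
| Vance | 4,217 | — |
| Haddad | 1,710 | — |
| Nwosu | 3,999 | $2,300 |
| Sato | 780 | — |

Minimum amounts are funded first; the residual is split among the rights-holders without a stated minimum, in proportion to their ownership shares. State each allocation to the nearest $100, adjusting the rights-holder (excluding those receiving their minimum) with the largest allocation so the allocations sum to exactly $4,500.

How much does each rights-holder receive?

Quinlan: $300 · Bergstrom: $100 · Vance: $1,200 · Haddad: $400 · Nwosu: $2,300 · Sato: $200

Guaranteed amounts: Nwosu $2,300. Balance $2,200.
Balance split over remaining ownership shares 8,436: Quinlan 339.02 → $300; Bergstrom 111.88 → $100; Vance 1,099.74 → $1,100; Haddad 445.95 → $400; Sato 203.41 → $200.
Rounding difference +$100 applied to Vance → $1,200.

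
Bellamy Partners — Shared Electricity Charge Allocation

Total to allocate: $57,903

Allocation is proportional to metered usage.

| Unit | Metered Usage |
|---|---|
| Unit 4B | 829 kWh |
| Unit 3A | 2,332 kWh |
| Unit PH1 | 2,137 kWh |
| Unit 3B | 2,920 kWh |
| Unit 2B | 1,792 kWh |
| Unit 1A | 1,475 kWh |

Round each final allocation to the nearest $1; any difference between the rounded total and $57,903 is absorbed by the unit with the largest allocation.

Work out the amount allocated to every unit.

Unit 4B: $4,180 · Unit 3A: $11,757 · Unit PH1: $10,774 · Unit 3B: $14,721 · Unit 2B: $9,035 · Unit 1A: $7,436

Combined metered usage = 11,485.
Pro-rata amounts: Unit 4B 829/11,485 × $57,903 = 4,179.503; Unit 3A 2,332/11,485 × $57,903 = 11,757.06; Unit PH1 2,137/11,485 × $57,903 = 10,773.94; Unit 3B 2,920/11,485 × $57,903 = 14,721.53; Unit 2B 1,792/11,485 × $57,903 = 9,034.58; Unit 1A 1,475/11,485 × $57,903 = 7,436.39.
At nearest $1: Unit 4B $4,180; Unit 3A $11,757; Unit PH1 $10,774; Unit 3B $14,722; Unit 2B $9,035; Unit 1A $7,436. Sum = $57,904.
Difference $57,903 − $57,904 = −$1 applied to largest allocation (Unit 3B): Unit 3B becomes $14,721.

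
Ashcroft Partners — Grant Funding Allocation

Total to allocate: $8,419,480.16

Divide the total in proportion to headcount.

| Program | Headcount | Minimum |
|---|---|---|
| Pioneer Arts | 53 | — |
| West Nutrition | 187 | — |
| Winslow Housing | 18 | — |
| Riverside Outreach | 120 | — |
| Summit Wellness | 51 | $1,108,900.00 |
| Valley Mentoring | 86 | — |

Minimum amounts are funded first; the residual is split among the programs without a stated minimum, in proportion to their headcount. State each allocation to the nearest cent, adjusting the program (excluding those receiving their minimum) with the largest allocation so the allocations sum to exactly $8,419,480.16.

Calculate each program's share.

Minimums first: Summit Wellness $1,108,900.00. Residual $7,310,580.16.
Residual split over remaining headcount 464: Pioneer Arts 835,044.7166 → $835,044.72; West Nutrition 2,946,289.8490 → $2,946,289.85; Winslow Housing 283,600.0924 → $283,600.09; Riverside Outreach 1,890,667.2828 → $1,890,667.28; Valley Mentoring 1,354,978.2193 → $1,354,978.22.

Pioneer Arts: $835,044.72; West Nutrition: $2,946,289.85; Winslow Housing: $283,600.09; Riverside Outreach: $1,890,667.28; Summit Wellness: $1,108,900.00; Valley Mentoring: $1,354,978.22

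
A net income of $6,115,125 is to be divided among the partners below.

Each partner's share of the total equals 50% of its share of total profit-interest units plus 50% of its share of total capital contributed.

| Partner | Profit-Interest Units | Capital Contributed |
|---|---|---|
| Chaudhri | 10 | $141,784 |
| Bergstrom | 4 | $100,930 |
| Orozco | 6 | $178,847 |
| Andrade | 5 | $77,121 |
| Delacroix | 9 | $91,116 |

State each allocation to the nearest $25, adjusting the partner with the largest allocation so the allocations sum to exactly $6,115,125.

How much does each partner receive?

Chaudhri: $1,634,300 · Bergstrom: $882,950 · Orozco: $1,466,725 · Andrade: $849,450 · Delacroix: $1,281,700

Profit-interest units total 34; capital contributed total 589,798.
Combined weights (50% profit-interest units + 50% capital contributed): Chaudhri 0.2673; Bergstrom 0.1444; Orozco 0.2399; Andrade 0.1389; Delacroix 0.2096.
Unrounded shares: Chaudhri 1,634,303.28; Bergstrom 882,942.85; Orozco 1,466,727.76; Andrade 849,443.30; Delacroix 1,281,707.80.
After rounding ($25): Chaudhri $1,634,300; Bergstrom $882,950; Orozco $1,466,725; Andrade $849,450; Delacroix $1,281,700. Sum = $6,115,125.
Sum already equals the total — no adjustment.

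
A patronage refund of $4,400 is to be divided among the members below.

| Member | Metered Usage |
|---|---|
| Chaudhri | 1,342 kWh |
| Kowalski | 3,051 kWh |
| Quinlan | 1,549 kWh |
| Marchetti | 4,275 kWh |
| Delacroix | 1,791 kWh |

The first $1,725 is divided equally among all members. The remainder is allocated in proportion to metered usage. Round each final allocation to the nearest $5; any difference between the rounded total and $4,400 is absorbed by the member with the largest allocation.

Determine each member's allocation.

Equal tier: $1,725 ÷ 5 = $345 apiece.
Remainder $2,675 by metered usage (total 12,008): Chaudhri 298.95 → $300; Kowalski 679.67 → $680; Quinlan 345.07 → $345; Marchetti 952.33 → $950; Delacroix 398.98 → $400.
Totals: Chaudhri $345 + $300 = $645; Kowalski $345 + $680 = $1,025; Quinlan $345 + $345 = $690; Marchetti $345 + $950 = $1,295; Delacroix $345 + $400 = $745.

Chaudhri: $645 · Kowalski: $1,025 · Quinlan: $690 · Marchetti: $1,295 · Delacroix: $745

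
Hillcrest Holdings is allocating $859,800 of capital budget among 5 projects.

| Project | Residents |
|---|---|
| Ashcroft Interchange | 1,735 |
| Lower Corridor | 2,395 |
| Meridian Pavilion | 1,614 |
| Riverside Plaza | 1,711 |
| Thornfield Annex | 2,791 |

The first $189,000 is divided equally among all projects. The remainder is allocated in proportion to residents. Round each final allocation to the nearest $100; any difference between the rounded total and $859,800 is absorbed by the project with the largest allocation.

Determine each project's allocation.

Ashcroft Interchange: $151,400 · Lower Corridor: $194,600 · Meridian Pavilion: $143,500 · Riverside Plaza: $149,800 · Thornfield Annex: $220,500

Equal tier: $189,000 ÷ 5 = $37,800 apiece.
Remainder $670,800 by residents (total 10,246): Ashcroft Interchange 113,589.50 → $113,600; Lower Corridor 156,799.34 → $156,800; Meridian Pavilion 105,667.69 → $105,700; Riverside Plaza 112,018.23 → $112,000; Thornfield Annex 182,725.24 → $182,700.
Totals: Ashcroft Interchange $37,800 + $113,600 = $151,400; Lower Corridor $37,800 + $156,800 = $194,600; Meridian Pavilion $37,800 + $105,700 = $143,500; Riverside Plaza $37,800 + $112,000 = $149,800; Thornfield Annex $37,800 + $182,700 = $220,500.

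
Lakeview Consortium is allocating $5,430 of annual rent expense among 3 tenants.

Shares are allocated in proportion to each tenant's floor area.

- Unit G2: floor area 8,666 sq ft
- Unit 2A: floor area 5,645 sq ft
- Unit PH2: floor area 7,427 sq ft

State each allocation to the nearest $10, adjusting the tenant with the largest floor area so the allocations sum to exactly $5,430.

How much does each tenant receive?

Unit G2: $2,160 · Unit 2A: $1,410 · Unit PH2: $1,860

Total floor area = 8,666 + 5,645 + 7,427 = 21,738.
Unrounded shares: Unit G2 2,164.71; Unit 2A 1,410.08; Unit PH2 1,855.21.
At nearest $10: Unit G2 $2,160; Unit 2A $1,410; Unit PH2 $1,860. Sum = $5,430.
Sum already equals the total — no adjustment.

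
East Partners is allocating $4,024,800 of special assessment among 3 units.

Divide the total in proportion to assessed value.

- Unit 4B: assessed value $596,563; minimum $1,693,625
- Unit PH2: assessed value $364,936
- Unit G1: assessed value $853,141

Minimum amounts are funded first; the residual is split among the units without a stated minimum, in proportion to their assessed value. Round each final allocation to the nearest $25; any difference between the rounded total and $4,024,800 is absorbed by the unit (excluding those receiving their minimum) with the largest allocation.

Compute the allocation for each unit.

Unit 4B: $1,693,625; Unit PH2: $698,425; Unit G1: $1,632,750

Minimums first: Unit 4B $1,693,625. Balance $2,331,175.
Balance split over remaining assessed value 1,218,077: Unit PH2 698,420.28 → $698,425; Unit G1 1,632,754.72 → $1,632,750.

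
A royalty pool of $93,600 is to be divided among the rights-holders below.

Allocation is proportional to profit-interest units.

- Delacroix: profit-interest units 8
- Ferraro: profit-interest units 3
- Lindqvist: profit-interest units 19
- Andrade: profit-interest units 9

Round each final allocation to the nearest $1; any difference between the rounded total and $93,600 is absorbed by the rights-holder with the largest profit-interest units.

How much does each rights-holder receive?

Delacroix: $19,200 | Ferraro: $7,200 | Lindqvist: $45,600 | Andrade: $21,600

Combined profit-interest units = 8 + 3 + 19 + 9 = 39.
Unrounded shares: Delacroix 19,200.00; Ferraro 7,200.00; Lindqvist 45,600.00; Andrade 21,600.00.
After rounding ($1): Delacroix $19,200; Ferraro $7,200; Lindqvist $45,600; Andrade $21,600. Sum = $93,600.
Sum already equals the total — no adjustment.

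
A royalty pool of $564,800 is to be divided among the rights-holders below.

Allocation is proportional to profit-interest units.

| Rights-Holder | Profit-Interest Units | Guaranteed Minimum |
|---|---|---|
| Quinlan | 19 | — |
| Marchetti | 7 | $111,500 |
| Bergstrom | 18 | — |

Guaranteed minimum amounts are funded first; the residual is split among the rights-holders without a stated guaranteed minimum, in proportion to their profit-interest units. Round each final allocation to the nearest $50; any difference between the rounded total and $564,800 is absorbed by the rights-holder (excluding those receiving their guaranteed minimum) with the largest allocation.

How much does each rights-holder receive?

Minimums first: Marchetti $111,500. Remaining pool $453,300.
Remaining pool split over remaining profit-interest units 37: Quinlan 232,775.68 → $232,800; Bergstrom 220,524.32 → $220,500.

Quinlan: $232,800 · Marchetti: $111,500 · Bergstrom: $220,500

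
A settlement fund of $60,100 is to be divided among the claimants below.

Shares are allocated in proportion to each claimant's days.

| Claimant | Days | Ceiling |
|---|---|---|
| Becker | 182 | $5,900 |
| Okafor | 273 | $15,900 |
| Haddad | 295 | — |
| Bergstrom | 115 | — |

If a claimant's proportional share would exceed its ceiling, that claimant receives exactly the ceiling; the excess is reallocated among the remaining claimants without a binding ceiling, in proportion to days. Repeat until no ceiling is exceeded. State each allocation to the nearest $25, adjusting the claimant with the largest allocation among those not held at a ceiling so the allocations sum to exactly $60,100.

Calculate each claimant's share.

Becker: $5,900; Okafor: $15,900; Haddad: $27,550; Bergstrom: $10,750

Total days = 865.
Unconstrained shares: Becker 12,645.32; Okafor 18,967.98; Haddad 20,496.53; Bergstrom 7,990.17.
Capped: Becker ($5,900), Okafor ($15,900); residual $38,300 reallocated over remaining days 410.
Remaining shares: Haddad 27,557.32 → $27,550; Bergstrom 10,742.68 → $10,750.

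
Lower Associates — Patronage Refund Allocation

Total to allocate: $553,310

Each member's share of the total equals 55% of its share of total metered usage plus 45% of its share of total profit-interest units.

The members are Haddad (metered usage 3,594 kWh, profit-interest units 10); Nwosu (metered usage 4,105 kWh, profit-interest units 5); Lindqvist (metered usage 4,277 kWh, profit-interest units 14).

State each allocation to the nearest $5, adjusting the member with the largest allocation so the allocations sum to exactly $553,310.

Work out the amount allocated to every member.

Totals — metered usage 11,976, profit-interest units 29.
Combined weights (55% metered usage + 45% profit-interest units): Haddad 0.3202; Nwosu 0.2661; Lindqvist 0.4137.
Proportional shares: Haddad 177,185.09; Nwosu 147,240.82; Lindqvist 228,884.09.
At nearest $5: Haddad $177,185; Nwosu $147,240; Lindqvist $228,885. Sum = $553,310.
No rounding difference to absorb.

Haddad: $177,185 · Nwosu: $147,240 · Lindqvist: $228,885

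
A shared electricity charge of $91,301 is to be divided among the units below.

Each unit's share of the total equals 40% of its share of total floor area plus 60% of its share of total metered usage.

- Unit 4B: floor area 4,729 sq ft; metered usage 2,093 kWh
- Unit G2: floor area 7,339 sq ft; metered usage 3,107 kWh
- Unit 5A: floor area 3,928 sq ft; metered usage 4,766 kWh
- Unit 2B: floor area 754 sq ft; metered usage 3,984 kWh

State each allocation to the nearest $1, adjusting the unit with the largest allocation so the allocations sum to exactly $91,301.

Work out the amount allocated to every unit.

Floor area total 16,750; metered usage total 13,950.
Blended shares (40% floor area + 60% metered usage): Unit 4B 0.2030; Unit G2 0.3089; Unit 5A 0.2988; Unit 2B 0.1894.
Raw shares: Unit 4B 18,529.80; Unit G2 28,202.34; Unit 5A 27,280.03; Unit 2B 17,288.83.
At nearest $1: Unit 4B $18,530; Unit G2 $28,202; Unit 5A $27,280; Unit 2B $17,289. Sum = $91,301.
No rounding difference to absorb.

Unit 4B: $18,530 | Unit G2: $28,202 | Unit 5A: $27,280 | Unit 2B: $17,289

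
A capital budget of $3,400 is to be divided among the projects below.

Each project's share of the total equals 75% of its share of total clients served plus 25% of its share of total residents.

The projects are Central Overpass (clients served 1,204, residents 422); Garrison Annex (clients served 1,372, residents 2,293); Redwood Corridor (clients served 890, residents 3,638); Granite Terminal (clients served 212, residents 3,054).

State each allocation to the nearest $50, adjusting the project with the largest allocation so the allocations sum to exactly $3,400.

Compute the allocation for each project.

Central Overpass: $850 | Garrison Annex: $1,200 | Redwood Corridor: $950 | Granite Terminal: $400

Totals — clients served 3,678, residents 9,407.
Combined weights (75% clients served + 25% residents): Central Overpass 0.2567; Garrison Annex 0.3407; Redwood Corridor 0.2782; Granite Terminal 0.1244.
Pro-rata amounts: Central Overpass 872.88; Garrison Annex 1,158.41; Redwood Corridor 945.77; Granite Terminal 422.94.
At nearest $50: Central Overpass $850; Garrison Annex $1,150; Redwood Corridor $950; Granite Terminal $400. Sum = $3,350.
Difference $3,400 − $3,350 = +$50 applied to largest allocation (Garrison Annex): Garrison Annex becomes $1,200.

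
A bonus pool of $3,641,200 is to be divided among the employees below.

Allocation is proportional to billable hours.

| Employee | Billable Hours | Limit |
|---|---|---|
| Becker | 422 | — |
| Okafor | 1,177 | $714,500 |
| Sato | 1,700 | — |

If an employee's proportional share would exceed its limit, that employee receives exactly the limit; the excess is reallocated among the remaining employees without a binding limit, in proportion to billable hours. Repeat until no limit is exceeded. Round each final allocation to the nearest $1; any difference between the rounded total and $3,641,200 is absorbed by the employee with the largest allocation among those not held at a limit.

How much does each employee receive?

Becker: $582,030 · Okafor: $714,500 · Sato: $2,344,670

Billable hours total: 3,299.
Proportional shares (ignoring caps): Becker 465,773.39; Okafor 1,299,088.33; Sato 1,876,338.28.
Cap binds for Okafor ($714,500); balance $2,926,700 reallocated over remaining billable hours 2,122.
Shares after redistribution: Becker 582,029.88 → $582,030; Sato 2,344,670.12 → $2,344,670.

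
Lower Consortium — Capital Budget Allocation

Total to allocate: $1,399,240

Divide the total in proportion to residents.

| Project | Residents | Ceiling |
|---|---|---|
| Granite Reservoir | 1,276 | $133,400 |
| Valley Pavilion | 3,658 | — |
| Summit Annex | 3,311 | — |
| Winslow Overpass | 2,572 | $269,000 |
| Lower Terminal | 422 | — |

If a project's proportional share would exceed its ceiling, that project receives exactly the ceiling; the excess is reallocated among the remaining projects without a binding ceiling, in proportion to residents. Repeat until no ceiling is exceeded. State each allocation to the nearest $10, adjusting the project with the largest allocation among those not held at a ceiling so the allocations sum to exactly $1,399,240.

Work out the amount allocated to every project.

Granite Reservoir: $133,400 · Valley Pavilion: $493,360 · Summit Annex: $446,560 · Winslow Overpass: $269,000 · Lower Terminal: $56,920

Total residents = 11,239.
Unconstrained shares: Granite Reservoir 158,860.24; Valley Pavilion 455,415.96; Summit Annex 412,214.93; Winslow Overpass 320,210.45; Lower Terminal 52,538.42.
Held at cap: Granite Reservoir ($133,400), Winslow Overpass ($269,000); residual $996,840 reallocated over remaining residents 7,391.
Remaining shares: Valley Pavilion 493,362.29 → $493,360; Summit Annex 446,561.66 → $446,560; Lower Terminal 56,916.04 → $56,920.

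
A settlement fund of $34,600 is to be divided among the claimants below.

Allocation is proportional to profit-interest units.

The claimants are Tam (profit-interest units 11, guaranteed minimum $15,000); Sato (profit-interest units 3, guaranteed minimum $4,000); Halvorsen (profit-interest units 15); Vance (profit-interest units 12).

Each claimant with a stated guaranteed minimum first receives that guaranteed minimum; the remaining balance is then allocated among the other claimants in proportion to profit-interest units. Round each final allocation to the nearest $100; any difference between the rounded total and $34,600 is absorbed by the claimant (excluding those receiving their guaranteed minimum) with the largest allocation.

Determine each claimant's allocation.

Minimums first: Tam $15,000; Sato $4,000. Remaining pool $15,600.
Remaining pool split over remaining profit-interest units 27: Halvorsen 8,666.67 → $8,700; Vance 6,933.33 → $6,900.

Tam: $15,000 · Sato: $4,000 · Halvorsen: $8,700 · Vance: $6,900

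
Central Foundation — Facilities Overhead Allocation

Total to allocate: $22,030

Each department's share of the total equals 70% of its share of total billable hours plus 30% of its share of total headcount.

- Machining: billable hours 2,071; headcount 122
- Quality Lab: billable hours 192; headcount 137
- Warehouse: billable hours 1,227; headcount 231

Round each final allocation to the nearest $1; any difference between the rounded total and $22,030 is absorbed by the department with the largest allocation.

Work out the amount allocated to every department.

Totals — billable hours 3,490, headcount 490.
Composite weights (70% billable hours + 30% headcount): Machining 0.4901; Quality Lab 0.1224; Warehouse 0.3875.
Proportional shares: Machining 10,796.48; Quality Lab 2,696.20; Warehouse 8,537.32.
Rounded to nearest $1: Machining $10,796; Quality Lab $2,696; Warehouse $8,537. Sum = $22,029.
Difference $22,030 − $22,029 = +$1 applied to largest allocation (Machining): Machining becomes $10,797.

Machining: $10,797; Quality Lab: $2,696; Warehouse: $8,537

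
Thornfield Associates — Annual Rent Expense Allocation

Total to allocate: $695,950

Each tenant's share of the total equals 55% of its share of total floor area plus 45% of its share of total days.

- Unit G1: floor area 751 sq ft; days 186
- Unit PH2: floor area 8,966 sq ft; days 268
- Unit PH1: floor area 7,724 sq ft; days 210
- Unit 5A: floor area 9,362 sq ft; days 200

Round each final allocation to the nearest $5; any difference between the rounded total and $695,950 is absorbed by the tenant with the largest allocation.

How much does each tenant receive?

Totals — floor area 26,803, days 864.
Blended shares (55% floor area + 45% days): Unit G1 0.1123; Unit PH2 0.3236; Unit PH1 0.2679; Unit 5A 0.2963.
Unrounded shares: Unit G1 78,145.16; Unit PH2 225,186.08; Unit PH1 186,425.65; Unit 5A 206,193.11.
After rounding ($5): Unit G1 $78,145; Unit PH2 $225,185; Unit PH1 $186,425; Unit 5A $206,195. Sum = $695,950.
No rounding difference to absorb.

Unit G1: $78,145 · Unit PH2: $225,185 · Unit PH1: $186,425 · Unit 5A: $206,195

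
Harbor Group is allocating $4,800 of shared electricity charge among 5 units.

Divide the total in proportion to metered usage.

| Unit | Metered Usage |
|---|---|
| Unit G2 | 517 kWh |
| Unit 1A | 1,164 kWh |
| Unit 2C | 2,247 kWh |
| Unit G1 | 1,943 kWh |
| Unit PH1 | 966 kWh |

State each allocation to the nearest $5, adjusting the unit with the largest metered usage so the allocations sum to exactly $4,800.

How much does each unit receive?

Unit G2: $365 · Unit 1A: $815 · Unit 2C: $1,575 · Unit G1: $1,365 · Unit PH1: $680

Metered usage total: 517 + 1,164 + 2,247 + 1,943 + 966 = 6,837.
Raw shares: Unit G2 362.97; Unit 1A 817.20; Unit 2C 1,577.53; Unit G1 1,364.11; Unit PH1 678.19.
At nearest $5: Unit G2 $365; Unit 1A $815; Unit 2C $1,580; Unit G1 $1,365; Unit PH1 $680. Sum = $4,805.
Difference $4,800 − $4,805 = −$5 applied to largest metered usage (Unit 2C): Unit 2C becomes $1,575.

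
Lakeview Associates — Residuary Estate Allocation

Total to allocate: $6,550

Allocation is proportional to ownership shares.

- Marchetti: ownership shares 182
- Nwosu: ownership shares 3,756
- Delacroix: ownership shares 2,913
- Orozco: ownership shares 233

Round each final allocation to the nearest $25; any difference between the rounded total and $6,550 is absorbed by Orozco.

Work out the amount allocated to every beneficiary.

Combined ownership shares = 7,084.
Pro-rata amounts: Marchetti 182/7,084 × $6,550 = 168.28; Nwosu 3,756/7,084 × $6,550 = 3,472.87; Delacroix 2,913/7,084 × $6,550 = 2,693.41; Orozco 233/7,084 × $6,550 = 215.44.
After rounding ($25): Marchetti $175; Nwosu $3,475; Delacroix $2,700; Orozco $225. Sum = $6,575.
Difference $6,550 − $6,575 = −$25 applied to Orozco: Orozco becomes $200.

Marchetti: $175; Nwosu: $3,475; Delacroix: $2,700; Orozco: $200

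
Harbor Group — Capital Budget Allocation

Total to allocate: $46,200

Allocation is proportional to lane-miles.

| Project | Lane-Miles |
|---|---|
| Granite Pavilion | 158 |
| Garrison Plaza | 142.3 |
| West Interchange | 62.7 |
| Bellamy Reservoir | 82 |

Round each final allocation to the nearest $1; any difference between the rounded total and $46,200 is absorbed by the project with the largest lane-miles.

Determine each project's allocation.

Granite Pavilion: $16,403 | Garrison Plaza: $14,774 | West Interchange: $6,510 | Bellamy Reservoir: $8,513

Lane-miles total: 445.
Proportional shares: Granite Pavilion 158/445 × $46,200 = 16,403.60; Garrison Plaza 142.3/445 × $46,200 = 14,773.62; West Interchange 62.7/445 × $46,200 = 6,509.53; Bellamy Reservoir 82/445 × $46,200 = 8,513.26.
At nearest $1: Granite Pavilion $16,404; Garrison Plaza $14,774; West Interchange $6,510; Bellamy Reservoir $8,513. Sum = $46,201.
Difference $46,200 − $46,201 = −$1 applied to largest lane-miles (Granite Pavilion): Granite Pavilion becomes $16,403.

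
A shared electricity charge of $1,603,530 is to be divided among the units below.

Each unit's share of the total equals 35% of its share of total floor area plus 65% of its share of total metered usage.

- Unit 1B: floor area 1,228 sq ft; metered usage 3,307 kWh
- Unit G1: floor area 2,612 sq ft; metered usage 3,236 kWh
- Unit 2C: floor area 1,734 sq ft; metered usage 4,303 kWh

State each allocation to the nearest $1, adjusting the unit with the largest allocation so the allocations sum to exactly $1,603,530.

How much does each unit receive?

Totals — floor area 5,574, metered usage 10,846.
Blended shares (35% floor area + 65% metered usage): Unit 1B 0.2753; Unit G1 0.3579; Unit 2C 0.3668.
Unrounded shares: Unit 1B 441,445.83; Unit G1 573,975.11; Unit 2C 588,109.05.
At nearest $1: Unit 1B $441,446; Unit G1 $573,975; Unit 2C $588,109. Sum = $1,603,530.
Rounded total matches; no reconciliation needed.

Unit 1B: $441,446 · Unit G1: $573,975 · Unit 2C: $588,109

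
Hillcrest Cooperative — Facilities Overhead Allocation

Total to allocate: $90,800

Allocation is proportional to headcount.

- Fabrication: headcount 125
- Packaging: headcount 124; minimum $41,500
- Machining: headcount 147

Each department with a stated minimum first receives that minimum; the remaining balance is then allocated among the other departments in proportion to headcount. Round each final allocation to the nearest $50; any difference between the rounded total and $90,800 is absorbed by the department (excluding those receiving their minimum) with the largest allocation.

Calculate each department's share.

Fabrication: $22,650 · Packaging: $41,500 · Machining: $26,650

Minimums first: Packaging $41,500. Residual $49,300.
Residual split over remaining headcount 272: Fabrication 22,656.25 → $22,650; Machining 26,643.75 → $26,650.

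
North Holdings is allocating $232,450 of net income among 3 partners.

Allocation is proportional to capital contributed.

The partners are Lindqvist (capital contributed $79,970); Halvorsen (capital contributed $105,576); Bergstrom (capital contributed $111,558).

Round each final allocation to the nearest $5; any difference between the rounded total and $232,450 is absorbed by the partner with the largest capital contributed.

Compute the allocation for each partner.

Capital contributed total: 79,970 + 105,576 + 111,558 = 297,104.
Proportional shares: Lindqvist 62,567.41; Halvorsen 82,601.18; Bergstrom 87,281.41.
After rounding ($5): Lindqvist $62,565; Halvorsen $82,600; Bergstrom $87,280. Sum = $232,445.
Difference $232,450 − $232,445 = +$5 applied to largest capital contributed (Bergstrom): Bergstrom becomes $87,285.

Lindqvist: $62,565 | Halvorsen: $82,600 | Bergstrom: $87,285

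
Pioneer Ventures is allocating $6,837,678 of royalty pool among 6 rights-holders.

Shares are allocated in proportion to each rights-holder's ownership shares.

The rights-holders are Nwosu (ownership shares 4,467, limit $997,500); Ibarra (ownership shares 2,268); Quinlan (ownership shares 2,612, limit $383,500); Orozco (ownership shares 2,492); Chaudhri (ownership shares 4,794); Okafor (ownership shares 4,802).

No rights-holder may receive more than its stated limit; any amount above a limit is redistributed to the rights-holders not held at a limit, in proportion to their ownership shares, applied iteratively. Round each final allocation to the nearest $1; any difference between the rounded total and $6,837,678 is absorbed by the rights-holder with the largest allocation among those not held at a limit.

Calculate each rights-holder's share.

Nwosu: $997,500 | Ibarra: $862,061 | Quinlan: $383,500 | Orozco: $947,203 | Chaudhri: $1,822,187 | Okafor: $1,825,227

Total ownership shares = 21,435.
Proportional shares (ignoring caps): Nwosu 1,424,954.87; Ibarra 723,482.79; Quinlan 833,217.40; Orozco 794,937.89; Chaudhri 1,529,266.54; Okafor 1,531,818.51.
Held at cap: Nwosu ($997,500), Quinlan ($383,500); balance $5,456,678 reallocated over remaining ownership shares 14,356.
Redistributed shares: Ibarra 862,060.86 → $862,061; Orozco 947,202.67 → $947,203; Chaudhri 1,822,186.84 → $1,822,187; Okafor 1,825,227.62 → $1,825,228.
Rounding difference −$1 applied to Okafor → $1,825,227.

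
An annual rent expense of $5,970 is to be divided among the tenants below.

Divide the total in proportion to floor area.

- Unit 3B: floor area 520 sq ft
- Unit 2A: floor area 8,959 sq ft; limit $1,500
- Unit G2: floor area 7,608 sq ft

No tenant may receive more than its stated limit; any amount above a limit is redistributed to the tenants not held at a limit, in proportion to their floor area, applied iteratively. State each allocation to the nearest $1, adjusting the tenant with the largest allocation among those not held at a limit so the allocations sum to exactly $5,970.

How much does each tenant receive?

Total floor area = 17,087.
Proportional shares (ignoring caps): Unit 3B 181.68; Unit 2A 3,130.17; Unit G2 2,658.15.
Cap binds for Unit 2A ($1,500); balance $4,470 reallocated over remaining floor area 8,128.
Remaining shares: Unit 3B 285.97 → $286; Unit G2 4,184.03 → $4,184.

Unit 3B: $286; Unit 2A: $1,500; Unit G2: $4,184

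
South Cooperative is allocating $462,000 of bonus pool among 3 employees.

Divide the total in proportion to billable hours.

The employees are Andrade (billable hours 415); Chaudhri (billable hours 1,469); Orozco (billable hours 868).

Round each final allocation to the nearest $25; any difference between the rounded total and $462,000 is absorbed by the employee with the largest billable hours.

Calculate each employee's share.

Combined billable hours = 2,752.
Pro-rata amounts: Andrade 415/2,752 × $462,000 = 69,669.33; Chaudhri 1,469/2,752 × $462,000 = 246,612.65; Orozco 868/2,752 × $462,000 = 145,718.02.
After rounding ($25): Andrade $69,675; Chaudhri $246,625; Orozco $145,725. Sum = $462,025.
Difference $462,000 − $462,025 = −$25 applied to largest billable hours (Chaudhri): Chaudhri becomes $246,600.

Andrade: $69,675 | Chaudhri: $246,600 | Orozco: $145,725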